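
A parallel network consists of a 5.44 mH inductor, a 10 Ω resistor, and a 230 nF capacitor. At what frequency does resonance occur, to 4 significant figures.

4.499 kHz

ω₀ = 1/√(LC) = 1/√(0.00544 × 2.3e-07) = 28270 rad/s
f₀ = ω₀/(2π) = 4.499 kHz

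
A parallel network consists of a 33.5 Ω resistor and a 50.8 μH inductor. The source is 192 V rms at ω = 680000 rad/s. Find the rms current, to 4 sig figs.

7.984 A

X_L = ωL = 34.54 Ω
Parallel: admittances add. Y = 1/R + 1/(jωL)
Y = (0.02985 − j0.02895) S
|Y| = 0.04158 S → |Z| = 1/|Y| = 24.05 Ω, ∠Z = −∠Y = 44.12°
I = V/|Z| = 192/24.05 = 7.984 A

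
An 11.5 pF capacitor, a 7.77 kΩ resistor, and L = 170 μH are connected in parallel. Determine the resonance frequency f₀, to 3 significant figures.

ω₀ = 1/√(LC) = 1/√(0.00017 × 1.15e-11) = 2.262e+07 rad/s
f₀ = ω₀/(2π) = 3.60 MHz

3.60 MHz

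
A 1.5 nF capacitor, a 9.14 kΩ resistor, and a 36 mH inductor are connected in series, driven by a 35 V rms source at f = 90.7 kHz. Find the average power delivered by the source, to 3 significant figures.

24.5 mW

ω = 2πf = 569900 rad/s
X_L = ωL = 20500 Ω
X_C = 1/(ωC) = 1170 Ω
Net reactance X = X_L − X_C = 19300 Ω
Z = 9140 + j19300 Ω
|Z| = √(9140² + 19300²) = 21400 Ω
∠Z = arctan(19300/9140) = 64.7°
I = V/|Z| = 1.64 mA
P = VI cos φ = 35 × 0.00164 × cos(64.7°) = 24.5 mW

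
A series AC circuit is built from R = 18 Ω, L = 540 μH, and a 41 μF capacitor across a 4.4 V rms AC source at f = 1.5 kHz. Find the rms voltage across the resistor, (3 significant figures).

4.36 V

ω = 2πf = 9425 rad/s
X_L = ωL = 5.09 Ω
X_C = 1/(ωC) = 2.59 Ω
Net reactance X = X_L − X_C = 2.50 Ω
Z = 18.0 + j2.50 Ω
|Z| = √(18.0² + 2.50²) = 18.2 Ω
I = V/|Z| = 242 mA
V_R = I·|Z_R| = 0.242 × 18.0 = 4.36 V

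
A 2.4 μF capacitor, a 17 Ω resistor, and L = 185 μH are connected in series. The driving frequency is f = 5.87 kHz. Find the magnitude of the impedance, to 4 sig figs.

ω = 2πf = 36880 rad/s
X_L = ωL = 6.823 Ω
X_C = 1/(ωC) = 11.30 Ω
Net reactance X = X_L − X_C = -4.474 Ω
Z = 17.00 − j4.474 Ω
|Z| = √(17.00² + 4.474²) = 17.58 Ω

17.58 Ω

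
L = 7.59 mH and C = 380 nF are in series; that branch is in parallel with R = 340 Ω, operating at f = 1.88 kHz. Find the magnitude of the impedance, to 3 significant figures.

ω = 2πf = 11810 rad/s
X_L = ωL = 89.7 Ω
X_C = 1/(ωC) = 223 Ω
Branch 1: Z₁ = R = 340 Ω
Branch 2 (series LC): Z₂ = j(X_L − X_C) = −j133 Ω
Parallel: Z = Z₁Z₂/(Z₁+Z₂), |Z| = 124 Ω, ∠Z = -68.6°

124 Ω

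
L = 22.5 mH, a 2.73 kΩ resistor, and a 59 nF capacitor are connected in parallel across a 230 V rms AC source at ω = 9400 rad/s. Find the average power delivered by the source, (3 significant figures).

19.4 W

X_L = ωL = 212 Ω
X_C = 1/(ωC) = 1800 Ω
Parallel: admittances add. Y = 1/R + 1/(jωL) + jωC
Y = (0.000366 − j0.00417) S
|Y| = 0.00419 S → |Z| = 1/|Y| = 239 Ω, ∠Z = −∠Y = 85.0°
I = V/|Z| = 964 mA
P = VI cos φ = 230 × 0.964 × cos(85.0°) = 19.4 W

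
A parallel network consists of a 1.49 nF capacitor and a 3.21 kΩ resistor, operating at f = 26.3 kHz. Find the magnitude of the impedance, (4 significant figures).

ω = 2πf = 165200 rad/s
X_C = 1/(ωC) = 4061 Ω
Parallel: admittances add. Y = 1/R + jωC
Y = (0.0003115 + j0.0002462) S
|Y| = 0.0003971 S → |Z| = 1/|Y| = 2518 Ω, ∠Z = −∠Y = -38.32°

2518 Ω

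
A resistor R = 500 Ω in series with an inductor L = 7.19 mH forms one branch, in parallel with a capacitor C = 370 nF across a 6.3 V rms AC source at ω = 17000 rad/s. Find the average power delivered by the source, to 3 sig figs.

74.9 mW

X_L = ωL = 122 Ω
X_C = 1/(ωC) = 159 Ω
Branch 1 (R+jX_L): Z₁ = 500 + j122 Ω, |Z₁| = 515 Ω
Branch 2 (−jX_C): Z₂ = −j159 Ω
Parallel: Z = Z₁Z₂/(Z₁+Z₂), |Z| = 163 Ω, ∠Z = -72.1°
I = V/|Z| = 38.6 mA
P = VI cos φ = 6.3 × 0.0386 × cos(-72.1°) = 74.9 mW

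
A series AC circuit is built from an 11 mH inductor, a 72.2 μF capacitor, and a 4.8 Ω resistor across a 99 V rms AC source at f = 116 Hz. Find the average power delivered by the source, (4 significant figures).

ω = 2πf = 728.8 rad/s
X_L = ωL = 8.017 Ω
X_C = 1/(ωC) = 19.00 Ω
Net reactance X = X_L − X_C = -10.99 Ω
Z = 4.800 − j10.99 Ω
|Z| = √(4.800² + 10.99²) = 11.99 Ω
∠Z = arctan(-10.99/4.800) = -66.40°
I = V/|Z| = 8.258 A
P = VI cos φ = 99 × 8.258 × cos(-66.40°) = 327.3 W

327.3 W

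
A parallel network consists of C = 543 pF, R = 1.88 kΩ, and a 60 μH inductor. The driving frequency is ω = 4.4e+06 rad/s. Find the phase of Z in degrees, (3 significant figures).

69.2°

X_L = ωL = 264 Ω
X_C = 1/(ωC) = 419 Ω
Parallel: admittances add. Y = 1/R + 1/(jωL) + jωC
Y = (0.000532 − j0.00140) S
|Y| = 0.00150 S → |Z| = 1/|Y| = 668 Ω, ∠Z = −∠Y = 69.2°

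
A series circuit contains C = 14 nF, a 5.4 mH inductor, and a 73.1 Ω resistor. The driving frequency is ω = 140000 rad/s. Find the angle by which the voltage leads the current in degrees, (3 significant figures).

X_L = ωL = 756 Ω
X_C = 1/(ωC) = 510 Ω
Net reactance X = X_L − X_C = 246 Ω
Z = 73.1 + j246 Ω
|Z| = √(73.1² + 246²) = 256 Ω
∠Z = arctan(246/73.1) = 73.4°

73.4°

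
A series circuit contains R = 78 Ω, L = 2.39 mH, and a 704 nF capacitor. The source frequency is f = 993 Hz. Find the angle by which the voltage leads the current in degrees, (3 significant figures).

ω = 2πf = 6239 rad/s
X_L = ωL = 14.9 Ω
X_C = 1/(ωC) = 228 Ω
Net reactance X = X_L − X_C = -213 Ω
Z = 78.0 − j213 Ω
|Z| = √(78.0² + 213²) = 227 Ω
∠Z = arctan(-213/78.0) = -69.9°

-69.9°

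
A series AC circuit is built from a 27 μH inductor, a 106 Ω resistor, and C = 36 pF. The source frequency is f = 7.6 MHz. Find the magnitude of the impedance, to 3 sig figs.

ω = 2πf = 4.775e+07 rad/s
X_L = ωL = 1290 Ω
X_C = 1/(ωC) = 582 Ω
Net reactance X = X_L − X_C = 708 Ω
Z = 106 + j708 Ω
|Z| = √(106² + 708²) = 715 Ω

715 Ω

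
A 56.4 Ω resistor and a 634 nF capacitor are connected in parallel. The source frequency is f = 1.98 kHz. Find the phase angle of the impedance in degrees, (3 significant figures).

ω = 2πf = 12440 rad/s
X_C = 1/(ωC) = 127 Ω
Parallel: admittances add. Y = 1/R + jωC
Y = (0.0177 + j0.00789) S
|Y| = 0.0194 S → |Z| = 1/|Y| = 51.5 Ω, ∠Z = −∠Y = -24.0°

-24.0°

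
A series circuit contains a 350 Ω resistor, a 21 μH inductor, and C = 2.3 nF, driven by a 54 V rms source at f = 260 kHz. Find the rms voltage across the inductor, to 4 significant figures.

ω = 2πf = 1.634e+06 rad/s
X_L = ωL = 34.31 Ω
X_C = 1/(ωC) = 266.1 Ω
Net reactance X = X_L − X_C = -231.8 Ω
Z = 350.0 − j231.8 Ω
|Z| = √(350.0² + 231.8²) = 419.8 Ω
I = V/|Z| = 128.6 mA
V_L = I·|Z_L| = 0.1286 × 34.31 = 4.413 V

4.413 V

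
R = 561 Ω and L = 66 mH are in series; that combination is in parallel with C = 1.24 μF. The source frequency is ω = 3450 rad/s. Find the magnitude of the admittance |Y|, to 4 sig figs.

X_L = ωL = 227.7 Ω
X_C = 1/(ωC) = 233.8 Ω
Branch 1 (R+jX_L): Z₁ = 561.0 + j227.7 Ω, |Z₁| = 605.4 Ω
Branch 2 (−jX_C): Z₂ = −j233.8 Ω
Parallel: Z = Z₁Z₂/(Z₁+Z₂), |Z| = 252.3 Ω, ∠Z = -67.29°
|Y| = 1/|Z| = 3.964 mS

3.964 mS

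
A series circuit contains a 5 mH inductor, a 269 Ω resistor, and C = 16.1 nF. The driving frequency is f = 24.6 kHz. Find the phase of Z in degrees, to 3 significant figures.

54.1°

ω = 2πf = 154600 rad/s
X_L = ωL = 773 Ω
X_C = 1/(ωC) = 402 Ω
Net reactance X = X_L − X_C = 371 Ω
Z = 269 + j371 Ω
|Z| = √(269² + 371²) = 458 Ω
∠Z = arctan(371/269) = 54.1°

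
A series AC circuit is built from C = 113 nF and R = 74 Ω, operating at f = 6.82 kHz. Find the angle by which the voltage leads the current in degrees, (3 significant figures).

-70.3°

ω = 2πf = 42850 rad/s
X_C = 1/(ωC) = 207 Ω
Z = 74.0 − j207 Ω
|Z| = √(74.0² + 207²) = 219 Ω
∠Z = arctan(-207/74.0) = -70.3°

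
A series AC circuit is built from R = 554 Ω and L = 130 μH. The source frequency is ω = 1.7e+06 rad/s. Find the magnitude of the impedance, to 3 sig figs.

596 Ω

X_L = ωL = 221 Ω
Z = 554 + j221 Ω
|Z| = √(554² + 221²) = 596 Ω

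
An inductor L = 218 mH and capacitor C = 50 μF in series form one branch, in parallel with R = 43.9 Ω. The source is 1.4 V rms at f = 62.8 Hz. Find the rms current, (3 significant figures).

ω = 2πf = 394.6 rad/s
X_L = ωL = 86.0 Ω
X_C = 1/(ωC) = 50.7 Ω
Branch 1: Z₁ = R = 43.9 Ω
Branch 2 (series LC): Z₂ = j(X_L − X_C) = j35.3 Ω
Parallel: Z = Z₁Z₂/(Z₁+Z₂), |Z| = 27.5 Ω, ∠Z = 51.2°
I = V/|Z| = 1.4/27.5 = 50.9 mA

50.9 mA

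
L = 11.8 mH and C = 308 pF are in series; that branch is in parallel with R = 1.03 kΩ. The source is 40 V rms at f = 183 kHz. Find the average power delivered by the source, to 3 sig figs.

1.55 W

ω = 2πf = 1.15e+06 rad/s
X_L = ωL = 13600 Ω
X_C = 1/(ωC) = 2820 Ω
Branch 1: Z₁ = R = 1030 Ω
Branch 2 (series LC): Z₂ = j(X_L − X_C) = j10700 Ω
Parallel: Z = Z₁Z₂/(Z₁+Z₂), |Z| = 1030 Ω, ∠Z = 5.48°
I = V/|Z| = 39.0 mA
P = VI cos φ = 40 × 0.0390 × cos(5.48°) = 1.55 W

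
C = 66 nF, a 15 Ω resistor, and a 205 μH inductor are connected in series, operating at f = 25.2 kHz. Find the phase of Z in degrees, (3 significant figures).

ω = 2πf = 158300 rad/s
X_L = ωL = 32.5 Ω
X_C = 1/(ωC) = 95.7 Ω
Net reactance X = X_L − X_C = -63.2 Ω
Z = 15.0 − j63.2 Ω
|Z| = √(15.0² + 63.2²) = 65.0 Ω
∠Z = arctan(-63.2/15.0) = -76.7°

-76.7°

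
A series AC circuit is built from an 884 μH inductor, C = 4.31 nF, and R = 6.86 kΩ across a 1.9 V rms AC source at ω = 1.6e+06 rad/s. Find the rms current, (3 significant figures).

272 μA

X_L = ωL = 1410 Ω
X_C = 1/(ωC) = 145 Ω
Net reactance X = X_L − X_C = 1270 Ω
Z = 6860 + j1270 Ω
|Z| = √(6860² + 1270²) = 6980 Ω
I = V/|Z| = 1.9/6980 = 272 μA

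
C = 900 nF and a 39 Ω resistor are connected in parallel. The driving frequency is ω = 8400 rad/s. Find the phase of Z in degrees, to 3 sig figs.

-16.4°

X_C = 1/(ωC) = 132 Ω
Parallel: admittances add. Y = 1/R + jωC
Y = (0.0256 + j0.00756) S
|Y| = 0.0267 S → |Z| = 1/|Y| = 37.4 Ω, ∠Z = −∠Y = -16.4°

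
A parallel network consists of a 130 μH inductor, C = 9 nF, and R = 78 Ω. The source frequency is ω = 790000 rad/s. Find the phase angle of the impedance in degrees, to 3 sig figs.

X_L = ωL = 103 Ω
X_C = 1/(ωC) = 141 Ω
Parallel: admittances add. Y = 1/R + 1/(jωL) + jωC
Y = (0.0128 − j0.00263) S
|Y| = 0.0131 S → |Z| = 1/|Y| = 76.4 Ω, ∠Z = −∠Y = 11.6°

11.6°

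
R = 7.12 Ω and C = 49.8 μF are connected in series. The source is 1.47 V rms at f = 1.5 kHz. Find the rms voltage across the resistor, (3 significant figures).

ω = 2πf = 9425 rad/s
X_C = 1/(ωC) = 2.13 Ω
Z = 7.12 − j2.13 Ω
|Z| = √(7.12² + 2.13²) = 7.43 Ω
I = V/|Z| = 198 mA
V_R = I·|Z_R| = 0.198 × 7.12 = 1.41 V

1.41 V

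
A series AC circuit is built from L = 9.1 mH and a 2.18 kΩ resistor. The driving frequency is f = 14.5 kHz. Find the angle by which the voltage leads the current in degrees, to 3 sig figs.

20.8°

ω = 2πf = 91110 rad/s
X_L = ωL = 829 Ω
Z = 2180 + j829 Ω
|Z| = √(2180² + 829²) = 2330 Ω
∠Z = arctan(829/2180) = 20.8°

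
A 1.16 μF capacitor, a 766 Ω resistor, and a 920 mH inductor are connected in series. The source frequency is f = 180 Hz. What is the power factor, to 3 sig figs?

0.940

ω = 2πf = 1131 rad/s
X_L = ωL = 1040 Ω
X_C = 1/(ωC) = 762 Ω
Net reactance X = X_L − X_C = 278 Ω
Z = 766 + j278 Ω
|Z| = √(766² + 278²) = 815 Ω
∠Z = arctan(278/766) = 20.0°
cos φ = cos(20.0°) = 0.940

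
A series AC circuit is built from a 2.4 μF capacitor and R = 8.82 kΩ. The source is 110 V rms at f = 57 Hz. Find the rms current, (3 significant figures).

ω = 2πf = 358.1 rad/s
X_C = 1/(ωC) = 1160 Ω
Z = 8820 − j1160 Ω
|Z| = √(8820² + 1160²) = 8900 Ω
I = V/|Z| = 110/8900 = 12.4 mA

12.4 mA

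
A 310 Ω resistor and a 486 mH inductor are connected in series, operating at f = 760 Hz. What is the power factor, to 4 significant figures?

ω = 2πf = 4775 rad/s
X_L = ωL = 2321 Ω
Z = 310.0 + j2321 Ω
|Z| = √(310.0² + 2321²) = 2341 Ω
∠Z = arctan(2321/310.0) = 82.39°
cos φ = cos(82.39°) = 0.1324

0.1324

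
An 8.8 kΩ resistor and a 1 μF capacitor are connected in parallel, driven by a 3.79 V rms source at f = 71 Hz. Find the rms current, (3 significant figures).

ω = 2πf = 446.1 rad/s
X_C = 1/(ωC) = 2240 Ω
Parallel: admittances add. Y = 1/R + jωC
Y = (0.000114 + j0.000446) S
|Y| = 0.000460 S → |Z| = 1/|Y| = 2170 Ω, ∠Z = −∠Y = -75.7°
I = V/|Z| = 3.79/2170 = 1.74 mA

1.74 mA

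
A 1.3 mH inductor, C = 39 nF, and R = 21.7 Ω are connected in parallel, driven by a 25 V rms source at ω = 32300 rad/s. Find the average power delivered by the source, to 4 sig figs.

28.80 W

X_L = ωL = 41.99 Ω
X_C = 1/(ωC) = 793.8 Ω
Parallel: admittances add. Y = 1/R + 1/(jωL) + jωC
Y = (0.04608 − j0.02256) S
|Y| = 0.05131 S → |Z| = 1/|Y| = 19.49 Ω, ∠Z = −∠Y = 26.08°
I = V/|Z| = 1.283 A
P = VI cos φ = 25 × 1.283 × cos(26.08°) = 28.80 W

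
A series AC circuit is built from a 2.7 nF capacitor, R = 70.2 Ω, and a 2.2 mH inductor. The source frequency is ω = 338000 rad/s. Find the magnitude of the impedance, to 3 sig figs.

359 Ω

X_L = ωL = 744 Ω
X_C = 1/(ωC) = 1100 Ω
Net reactance X = X_L − X_C = -352 Ω
Z = 70.2 − j352 Ω
|Z| = √(70.2² + 352²) = 359 Ω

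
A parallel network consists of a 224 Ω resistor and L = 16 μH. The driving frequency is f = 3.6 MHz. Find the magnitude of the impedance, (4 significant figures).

ω = 2πf = 2.262e+07 rad/s
X_L = ωL = 361.9 Ω
Parallel: admittances add. Y = 1/R + 1/(jωL)
Y = (0.004464 − j0.002763) S
|Y| = 0.005250 S → |Z| = 1/|Y| = 190.5 Ω, ∠Z = −∠Y = 31.75°

190.5 Ω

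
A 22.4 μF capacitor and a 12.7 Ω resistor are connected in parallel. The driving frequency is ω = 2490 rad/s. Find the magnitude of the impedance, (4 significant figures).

10.36 Ω

X_C = 1/(ωC) = 17.93 Ω
Parallel: admittances add. Y = 1/R + jωC
Y = (0.07874 + j0.05578) S
|Y| = 0.09649 S → |Z| = 1/|Y| = 10.36 Ω, ∠Z = −∠Y = -35.31°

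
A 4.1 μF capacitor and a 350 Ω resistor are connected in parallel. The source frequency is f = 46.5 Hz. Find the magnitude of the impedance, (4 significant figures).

ω = 2πf = 292.2 rad/s
X_C = 1/(ωC) = 834.8 Ω
Parallel: admittances add. Y = 1/R + jωC
Y = (0.002857 + j0.001198) S
|Y| = 0.003098 S → |Z| = 1/|Y| = 322.8 Ω, ∠Z = −∠Y = -22.75°

322.8 Ω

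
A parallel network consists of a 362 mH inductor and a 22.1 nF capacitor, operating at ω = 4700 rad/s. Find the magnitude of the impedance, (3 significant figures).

2070 Ω

X_L = ωL = 1700 Ω
X_C = 1/(ωC) = 9630 Ω
Parallel: admittances add. Y = 1/(jωL) + jωC
Y = (0 − j0.000484) S
|Y| = 0.000484 S → |Z| = 1/|Y| = 2070 Ω, ∠Z = −∠Y = 90.0°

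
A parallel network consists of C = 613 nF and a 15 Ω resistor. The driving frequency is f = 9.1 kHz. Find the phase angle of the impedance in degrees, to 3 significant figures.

ω = 2πf = 57180 rad/s
X_C = 1/(ωC) = 28.5 Ω
Parallel: admittances add. Y = 1/R + jωC
Y = (0.0667 + j0.0350) S
|Y| = 0.0753 S → |Z| = 1/|Y| = 13.3 Ω, ∠Z = −∠Y = -27.7°

-27.7°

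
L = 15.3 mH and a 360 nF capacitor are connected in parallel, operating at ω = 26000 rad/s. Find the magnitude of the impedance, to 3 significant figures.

X_L = ωL = 398 Ω
X_C = 1/(ωC) = 107 Ω
Parallel: admittances add. Y = 1/(jωL) + jωC
Y = (0 + j0.00685) S
|Y| = 0.00685 S → |Z| = 1/|Y| = 146 Ω, ∠Z = −∠Y = -90.0°

146 Ω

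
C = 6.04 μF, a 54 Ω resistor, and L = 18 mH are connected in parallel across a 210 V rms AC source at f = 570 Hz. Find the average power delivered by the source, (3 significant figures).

817 W

ω = 2πf = 3581 rad/s
X_L = ωL = 64.5 Ω
X_C = 1/(ωC) = 46.2 Ω
Parallel: admittances add. Y = 1/R + 1/(jωL) + jωC
Y = (0.0185 + j0.00612) S
|Y| = 0.0195 S → |Z| = 1/|Y| = 51.3 Ω, ∠Z = −∠Y = -18.3°
I = V/|Z| = 4.10 A
P = VI cos φ = 210 × 4.10 × cos(-18.3°) = 817 W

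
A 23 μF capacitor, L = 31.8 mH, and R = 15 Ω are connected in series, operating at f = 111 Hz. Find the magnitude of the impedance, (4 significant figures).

42.87 Ω

ω = 2πf = 697.4 rad/s
X_L = ωL = 22.18 Ω
X_C = 1/(ωC) = 62.34 Ω
Net reactance X = X_L − X_C = -40.16 Ω
Z = 15.00 − j40.16 Ω
|Z| = √(15.00² + 40.16²) = 42.87 Ω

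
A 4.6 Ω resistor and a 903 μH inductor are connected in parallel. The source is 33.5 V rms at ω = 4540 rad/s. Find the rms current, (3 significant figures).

10.9 A

X_L = ωL = 4.10 Ω
Parallel: admittances add. Y = 1/R + 1/(jωL)
Y = (0.217 − j0.244) S
|Y| = 0.327 S → |Z| = 1/|Y| = 3.06 Ω, ∠Z = −∠Y = 48.3°
I = V/|Z| = 33.5/3.06 = 10.9 A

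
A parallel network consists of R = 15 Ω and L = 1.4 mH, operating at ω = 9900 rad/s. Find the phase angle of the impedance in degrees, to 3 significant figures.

47.3°

X_L = ωL = 13.9 Ω
Parallel: admittances add. Y = 1/R + 1/(jωL)
Y = (0.0667 − j0.0722) S
|Y| = 0.0982 S → |Z| = 1/|Y| = 10.2 Ω, ∠Z = −∠Y = 47.3°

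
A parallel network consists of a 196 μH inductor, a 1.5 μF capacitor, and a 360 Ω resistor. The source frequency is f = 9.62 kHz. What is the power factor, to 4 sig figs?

ω = 2πf = 60440 rad/s
X_L = ωL = 11.85 Ω
X_C = 1/(ωC) = 11.03 Ω
Parallel: admittances add. Y = 1/R + 1/(jωL) + jωC
Y = (0.002778 + j0.006257) S
|Y| = 0.006846 S → |Z| = 1/|Y| = 146.1 Ω, ∠Z = −∠Y = -66.06°
cos φ = cos(-66.06°) = 0.4057

0.4057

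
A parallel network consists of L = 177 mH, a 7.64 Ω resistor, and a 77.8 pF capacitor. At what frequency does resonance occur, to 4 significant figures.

ω₀ = 1/√(LC) = 1/√(0.177 × 7.78e-11) = 269500 rad/s
f₀ = ω₀/(2π) = 42.89 kHz

42.89 kHz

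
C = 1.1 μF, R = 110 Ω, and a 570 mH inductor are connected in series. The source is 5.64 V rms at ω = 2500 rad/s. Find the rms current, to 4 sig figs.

X_L = ωL = 1425 Ω
X_C = 1/(ωC) = 363.6 Ω
Net reactance X = X_L − X_C = 1061 Ω
Z = 110.0 + j1061 Ω
|Z| = √(110.0² + 1061²) = 1067 Ω
I = V/|Z| = 5.64/1067 = 5.286 mA

5.286 mA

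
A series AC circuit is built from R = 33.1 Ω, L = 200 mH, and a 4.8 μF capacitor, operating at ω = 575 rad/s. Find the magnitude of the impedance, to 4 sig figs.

X_L = ωL = 115.0 Ω
X_C = 1/(ωC) = 362.3 Ω
Net reactance X = X_L − X_C = -247.3 Ω
Z = 33.10 − j247.3 Ω
|Z| = √(33.10² + 247.3²) = 249.5 Ω

249.5 Ω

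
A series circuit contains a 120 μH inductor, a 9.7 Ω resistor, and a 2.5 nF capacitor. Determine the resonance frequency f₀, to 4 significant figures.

290.6 kHz

ω₀ = 1/√(LC) = 1/√(0.00012 × 2.5e-09) = 1.826e+06 rad/s
f₀ = ω₀/(2π) = 290.6 kHz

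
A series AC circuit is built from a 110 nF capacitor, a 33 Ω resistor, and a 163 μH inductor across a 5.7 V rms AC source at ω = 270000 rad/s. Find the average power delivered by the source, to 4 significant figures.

896.5 mW

X_L = ωL = 44.01 Ω
X_C = 1/(ωC) = 33.67 Ω
Net reactance X = X_L − X_C = 10.34 Ω
Z = 33.00 + j10.34 Ω
|Z| = √(33.00² + 10.34²) = 34.58 Ω
∠Z = arctan(10.34/33.00) = 17.40°
I = V/|Z| = 164.8 mA
P = VI cos φ = 5.7 × 0.1648 × cos(17.40°) = 896.5 mW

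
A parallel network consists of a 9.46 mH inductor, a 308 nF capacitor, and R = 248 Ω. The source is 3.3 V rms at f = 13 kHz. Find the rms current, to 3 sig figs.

ω = 2πf = 81680 rad/s
X_L = ωL = 773 Ω
X_C = 1/(ωC) = 39.7 Ω
Parallel: admittances add. Y = 1/R + 1/(jωL) + jωC
Y = (0.00403 + j0.0239) S
|Y| = 0.0242 S → |Z| = 1/|Y| = 41.3 Ω, ∠Z = −∠Y = -80.4°
I = V/|Z| = 3.3/41.3 = 79.9 mA

79.9 mA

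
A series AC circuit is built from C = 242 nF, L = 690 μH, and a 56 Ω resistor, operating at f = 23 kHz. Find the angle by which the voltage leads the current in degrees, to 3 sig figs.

ω = 2πf = 144500 rad/s
X_L = ωL = 99.7 Ω
X_C = 1/(ωC) = 28.6 Ω
Net reactance X = X_L − X_C = 71.1 Ω
Z = 56.0 + j71.1 Ω
|Z| = √(56.0² + 71.1²) = 90.5 Ω
∠Z = arctan(71.1/56.0) = 51.8°

51.8°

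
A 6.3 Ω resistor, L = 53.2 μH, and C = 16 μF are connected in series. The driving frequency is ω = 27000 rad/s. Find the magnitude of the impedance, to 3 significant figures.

6.36 Ω

X_L = ωL = 1.44 Ω
X_C = 1/(ωC) = 2.31 Ω
Net reactance X = X_L − X_C = -0.878 Ω
Z = 6.30 − j0.878 Ω
|Z| = √(6.30² + 0.878²) = 6.36 Ω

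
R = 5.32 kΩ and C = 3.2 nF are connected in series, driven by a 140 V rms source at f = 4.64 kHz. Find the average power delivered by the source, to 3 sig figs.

ω = 2πf = 29150 rad/s
X_C = 1/(ωC) = 10700 Ω
Z = 5320 − j10700 Ω
|Z| = √(5320² + 10700²) = 12000 Ω
∠Z = arctan(-10700/5320) = -63.6°
I = V/|Z| = 11.7 mA
P = VI cos φ = 140 × 0.0117 × cos(-63.6°) = 728 mW

728 mW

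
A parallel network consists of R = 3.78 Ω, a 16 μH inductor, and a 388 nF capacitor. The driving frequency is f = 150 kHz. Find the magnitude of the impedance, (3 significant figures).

ω = 2πf = 942500 rad/s
X_L = ωL = 15.1 Ω
X_C = 1/(ωC) = 2.73 Ω
Parallel: admittances add. Y = 1/R + 1/(jωL) + jωC
Y = (0.265 + j0.299) S
|Y| = 0.400 S → |Z| = 1/|Y| = 2.50 Ω, ∠Z = −∠Y = -48.5°

2.50 Ω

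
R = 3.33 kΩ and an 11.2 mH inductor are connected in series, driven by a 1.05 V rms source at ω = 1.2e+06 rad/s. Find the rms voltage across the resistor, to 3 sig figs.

0.253 V

X_L = ωL = 13400 Ω
Z = 3330 + j13400 Ω
|Z| = √(3330² + 13400²) = 13800 Ω
I = V/|Z| = 75.8 μA
V_R = I·|Z_R| = 7.58e-05 × 3330 = 0.253 V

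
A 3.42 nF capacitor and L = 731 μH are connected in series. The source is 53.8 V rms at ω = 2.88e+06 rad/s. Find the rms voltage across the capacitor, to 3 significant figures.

2.73 V

X_L = ωL = 2110 Ω
X_C = 1/(ωC) = 102 Ω
Net reactance X = X_L − X_C = 2000 Ω
Z = j2000 Ω
|Z| = √(0² + 2000²) = 2000 Ω
I = V/|Z| = 26.8 mA
V_C = I·|Z_C| = 0.0268 × 102 = 2.73 V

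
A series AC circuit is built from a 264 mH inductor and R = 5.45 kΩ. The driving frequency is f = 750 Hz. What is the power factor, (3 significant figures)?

ω = 2πf = 4712 rad/s
X_L = ωL = 1240 Ω
Z = 5450 + j1240 Ω
|Z| = √(5450² + 1240²) = 5590 Ω
∠Z = arctan(1240/5450) = 12.9°
cos φ = cos(12.9°) = 0.975

0.975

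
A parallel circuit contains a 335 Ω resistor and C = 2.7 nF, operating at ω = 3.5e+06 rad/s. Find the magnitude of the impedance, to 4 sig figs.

100.9 Ω

X_C = 1/(ωC) = 105.8 Ω
Parallel: admittances add. Y = 1/R + jωC
Y = (0.002985 + j0.009450) S
|Y| = 0.009910 S → |Z| = 1/|Y| = 100.9 Ω, ∠Z = −∠Y = -72.47°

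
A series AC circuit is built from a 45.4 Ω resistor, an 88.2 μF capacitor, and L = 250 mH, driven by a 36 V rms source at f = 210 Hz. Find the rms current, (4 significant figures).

111.0 mA

ω = 2πf = 1319 rad/s
X_L = ωL = 329.9 Ω
X_C = 1/(ωC) = 8.593 Ω
Net reactance X = X_L − X_C = 321.3 Ω
Z = 45.40 + j321.3 Ω
|Z| = √(45.40² + 321.3²) = 324.5 Ω
I = V/|Z| = 36/324.5 = 111.0 mA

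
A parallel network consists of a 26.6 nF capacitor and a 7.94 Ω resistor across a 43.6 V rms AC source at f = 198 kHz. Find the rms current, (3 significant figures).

ω = 2πf = 1.244e+06 rad/s
X_C = 1/(ωC) = 30.2 Ω
Parallel: admittances add. Y = 1/R + jωC
Y = (0.126 + j0.0331) S
|Y| = 0.130 S → |Z| = 1/|Y| = 7.68 Ω, ∠Z = −∠Y = -14.7°
I = V/|Z| = 43.6/7.68 = 5.68 A

5.68 A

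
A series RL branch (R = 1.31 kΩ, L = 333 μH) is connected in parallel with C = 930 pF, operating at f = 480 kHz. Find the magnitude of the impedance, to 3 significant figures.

ω = 2πf = 3.016e+06 rad/s
X_L = ωL = 1000 Ω
X_C = 1/(ωC) = 357 Ω
Branch 1 (R+jX_L): Z₁ = 1310 + j1000 Ω, |Z₁| = 1650 Ω
Branch 2 (−jX_C): Z₂ = −j357 Ω
Parallel: Z = Z₁Z₂/(Z₁+Z₂), |Z| = 403 Ω, ∠Z = -78.8°

403 Ω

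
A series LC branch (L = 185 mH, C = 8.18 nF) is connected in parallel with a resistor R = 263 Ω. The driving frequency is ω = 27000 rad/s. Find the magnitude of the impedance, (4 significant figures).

X_L = ωL = 4995 Ω
X_C = 1/(ωC) = 4528 Ω
Branch 1: Z₁ = R = 263.0 Ω
Branch 2 (series LC): Z₂ = j(X_L − X_C) = j467.2 Ω
Parallel: Z = Z₁Z₂/(Z₁+Z₂), |Z| = 229.2 Ω, ∠Z = 29.37°

229.2 Ω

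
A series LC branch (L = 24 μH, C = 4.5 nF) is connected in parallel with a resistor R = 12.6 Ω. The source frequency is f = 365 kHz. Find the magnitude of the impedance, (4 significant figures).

12.07 Ω

ω = 2πf = 2.293e+06 rad/s
X_L = ωL = 55.04 Ω
X_C = 1/(ωC) = 96.90 Ω
Branch 1: Z₁ = R = 12.60 Ω
Branch 2 (series LC): Z₂ = j(X_L − X_C) = −j41.86 Ω
Parallel: Z = Z₁Z₂/(Z₁+Z₂), |Z| = 12.07 Ω, ∠Z = -16.75°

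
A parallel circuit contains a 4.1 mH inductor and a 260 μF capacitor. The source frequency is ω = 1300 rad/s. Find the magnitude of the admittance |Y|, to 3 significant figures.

150 mS

X_L = ωL = 5.33 Ω
X_C = 1/(ωC) = 2.96 Ω
Parallel: admittances add. Y = 1/(jωL) + jωC
Y = (0 + j0.150) S
|Y| = 0.150 S → |Z| = 1/|Y| = 6.65 Ω, ∠Z = −∠Y = -90.0°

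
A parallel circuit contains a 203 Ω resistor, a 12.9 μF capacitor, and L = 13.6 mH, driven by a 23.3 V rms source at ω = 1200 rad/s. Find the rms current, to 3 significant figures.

1.07 A

X_L = ωL = 16.3 Ω
X_C = 1/(ωC) = 64.6 Ω
Parallel: admittances add. Y = 1/R + 1/(jωL) + jωC
Y = (0.00493 − j0.0458) S
|Y| = 0.0461 S → |Z| = 1/|Y| = 21.7 Ω, ∠Z = −∠Y = 83.9°
I = V/|Z| = 23.3/21.7 = 1.07 A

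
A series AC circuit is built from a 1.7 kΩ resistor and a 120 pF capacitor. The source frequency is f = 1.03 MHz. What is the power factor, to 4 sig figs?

ω = 2πf = 6.472e+06 rad/s
X_C = 1/(ωC) = 1288 Ω
Z = 1700 − j1288 Ω
|Z| = √(1700² + 1288²) = 2133 Ω
∠Z = arctan(-1288/1700) = -37.14°
cos φ = cos(-37.14°) = 0.7971

0.7971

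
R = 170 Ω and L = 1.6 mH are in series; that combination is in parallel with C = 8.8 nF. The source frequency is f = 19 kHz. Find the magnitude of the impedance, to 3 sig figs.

ω = 2πf = 119400 rad/s
X_L = ωL = 191 Ω
X_C = 1/(ωC) = 952 Ω
Branch 1 (R+jX_L): Z₁ = 170 + j191 Ω, |Z₁| = 256 Ω
Branch 2 (−jX_C): Z₂ = −j952 Ω
Parallel: Z = Z₁Z₂/(Z₁+Z₂), |Z| = 312 Ω, ∠Z = 35.7°

312 Ω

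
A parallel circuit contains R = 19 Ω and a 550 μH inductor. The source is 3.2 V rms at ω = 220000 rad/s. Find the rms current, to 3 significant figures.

X_L = ωL = 121 Ω
Parallel: admittances add. Y = 1/R + 1/(jωL)
Y = (0.0526 − j0.00826) S
|Y| = 0.0533 S → |Z| = 1/|Y| = 18.8 Ω, ∠Z = −∠Y = 8.92°
I = V/|Z| = 3.2/18.8 = 170 mA

170 mA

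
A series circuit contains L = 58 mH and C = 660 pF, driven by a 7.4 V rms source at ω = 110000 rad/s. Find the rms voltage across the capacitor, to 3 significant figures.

13.8 V

X_L = ωL = 6380 Ω
X_C = 1/(ωC) = 13800 Ω
Net reactance X = X_L − X_C = -7390 Ω
Z = − j7390 Ω
|Z| = √(0² + 7390²) = 7390 Ω
I = V/|Z| = 1.00 mA
V_C = I·|Z_C| = 0.00100 × 13800 = 13.8 V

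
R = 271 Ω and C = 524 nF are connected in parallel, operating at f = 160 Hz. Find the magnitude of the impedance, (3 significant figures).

ω = 2πf = 1005 rad/s
X_C = 1/(ωC) = 1900 Ω
Parallel: admittances add. Y = 1/R + jωC
Y = (0.00369 + j0.000527) S
|Y| = 0.00373 S → |Z| = 1/|Y| = 268 Ω, ∠Z = −∠Y = -8.12°

268 Ω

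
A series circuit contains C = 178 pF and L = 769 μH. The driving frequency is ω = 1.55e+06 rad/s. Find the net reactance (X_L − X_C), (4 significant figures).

-2433 Ω

X_L = ωL = 1192 Ω
X_C = 1/(ωC) = 3625 Ω
X = 1192 − 3625 = -2433 Ω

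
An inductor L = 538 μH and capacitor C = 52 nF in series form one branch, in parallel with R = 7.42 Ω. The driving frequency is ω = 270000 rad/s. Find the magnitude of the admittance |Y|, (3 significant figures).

135 mS

X_L = ωL = 145 Ω
X_C = 1/(ωC) = 71.2 Ω
Branch 1: Z₁ = R = 7.42 Ω
Branch 2 (series LC): Z₂ = j(X_L − X_C) = j74.0 Ω
Parallel: Z = Z₁Z₂/(Z₁+Z₂), |Z| = 7.38 Ω, ∠Z = 5.72°
|Y| = 1/|Z| = 135 mS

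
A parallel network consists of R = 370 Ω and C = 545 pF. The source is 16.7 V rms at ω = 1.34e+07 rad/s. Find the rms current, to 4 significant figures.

130.0 mA

X_C = 1/(ωC) = 136.9 Ω
Parallel: admittances add. Y = 1/R + jωC
Y = (0.002703 + j0.007303) S
|Y| = 0.007787 S → |Z| = 1/|Y| = 128.4 Ω, ∠Z = −∠Y = -69.69°
I = V/|Z| = 16.7/128.4 = 130.0 mA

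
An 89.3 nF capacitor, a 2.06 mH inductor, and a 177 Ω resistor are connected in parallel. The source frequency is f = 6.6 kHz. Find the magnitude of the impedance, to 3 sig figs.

102 Ω

ω = 2πf = 41470 rad/s
X_L = ωL = 85.4 Ω
X_C = 1/(ωC) = 270 Ω
Parallel: admittances add. Y = 1/R + 1/(jωL) + jωC
Y = (0.00565 − j0.00800) S
|Y| = 0.00980 S → |Z| = 1/|Y| = 102 Ω, ∠Z = −∠Y = 54.8°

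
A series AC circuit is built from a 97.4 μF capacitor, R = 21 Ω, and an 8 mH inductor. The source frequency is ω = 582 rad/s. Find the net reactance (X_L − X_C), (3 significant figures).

-13.0 Ω

X_L = ωL = 4.66 Ω
X_C = 1/(ωC) = 17.6 Ω
X = 4.66 − 17.6 = -13.0 Ω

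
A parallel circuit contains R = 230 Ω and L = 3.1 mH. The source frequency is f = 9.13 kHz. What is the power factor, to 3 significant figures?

ω = 2πf = 57370 rad/s
X_L = ωL = 178 Ω
Parallel: admittances add. Y = 1/R + 1/(jωL)
Y = (0.00435 − j0.00562) S
|Y| = 0.00711 S → |Z| = 1/|Y| = 141 Ω, ∠Z = −∠Y = 52.3°
cos φ = cos(52.3°) = 0.612

0.612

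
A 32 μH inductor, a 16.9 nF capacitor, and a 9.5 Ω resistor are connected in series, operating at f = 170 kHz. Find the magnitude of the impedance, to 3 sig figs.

ω = 2πf = 1.068e+06 rad/s
X_L = ωL = 34.2 Ω
X_C = 1/(ωC) = 55.4 Ω
Net reactance X = X_L − X_C = -21.2 Ω
Z = 9.50 − j21.2 Ω
|Z| = √(9.50² + 21.2²) = 23.2 Ω

23.2 Ω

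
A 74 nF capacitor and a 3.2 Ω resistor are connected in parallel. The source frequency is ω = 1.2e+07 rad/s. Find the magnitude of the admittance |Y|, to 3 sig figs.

941 mS

X_C = 1/(ωC) = 1.13 Ω
Parallel: admittances add. Y = 1/R + jωC
Y = (0.312 + j0.888) S
|Y| = 0.941 S → |Z| = 1/|Y| = 1.06 Ω, ∠Z = −∠Y = -70.6°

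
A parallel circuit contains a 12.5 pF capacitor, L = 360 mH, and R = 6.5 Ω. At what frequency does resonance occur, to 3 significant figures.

75.0 kHz

ω₀ = 1/√(LC) = 1/√(0.36 × 1.25e-11) = 471400 rad/s
f₀ = ω₀/(2π) = 75.0 kHz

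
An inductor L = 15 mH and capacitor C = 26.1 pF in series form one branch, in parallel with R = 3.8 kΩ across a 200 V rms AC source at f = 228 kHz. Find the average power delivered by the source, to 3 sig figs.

10.5 W

ω = 2πf = 1.433e+06 rad/s
X_L = ωL = 21500 Ω
X_C = 1/(ωC) = 26700 Ω
Branch 1: Z₁ = R = 3800 Ω
Branch 2 (series LC): Z₂ = j(X_L − X_C) = −j5260 Ω
Parallel: Z = Z₁Z₂/(Z₁+Z₂), |Z| = 3080 Ω, ∠Z = -35.9°
I = V/|Z| = 64.9 mA
P = VI cos φ = 200 × 0.0649 × cos(-35.9°) = 10.5 W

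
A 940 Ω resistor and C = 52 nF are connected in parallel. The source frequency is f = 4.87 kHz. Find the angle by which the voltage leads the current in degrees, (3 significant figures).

ω = 2πf = 30600 rad/s
X_C = 1/(ωC) = 628 Ω
Parallel: admittances add. Y = 1/R + jωC
Y = (0.00106 + j0.00159) S
|Y| = 0.00191 S → |Z| = 1/|Y| = 522 Ω, ∠Z = −∠Y = -56.2°

-56.2°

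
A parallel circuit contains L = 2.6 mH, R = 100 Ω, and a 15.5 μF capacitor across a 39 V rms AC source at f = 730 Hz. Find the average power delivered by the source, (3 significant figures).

15.2 W

ω = 2πf = 4587 rad/s
X_L = ωL = 11.9 Ω
X_C = 1/(ωC) = 14.1 Ω
Parallel: admittances add. Y = 1/R + 1/(jωL) + jωC
Y = (0.0100 − j0.0128) S
|Y| = 0.0162 S → |Z| = 1/|Y| = 61.7 Ω, ∠Z = −∠Y = 51.9°
I = V/|Z| = 632 mA
P = VI cos φ = 39 × 0.632 × cos(51.9°) = 15.2 W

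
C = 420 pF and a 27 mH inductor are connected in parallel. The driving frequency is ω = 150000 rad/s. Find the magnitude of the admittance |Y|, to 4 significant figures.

183.9 μS

X_L = ωL = 4050 Ω
X_C = 1/(ωC) = 15870 Ω
Parallel: admittances add. Y = 1/(jωL) + jωC
Y = (0 − j0.0001839) S
|Y| = 0.0001839 S → |Z| = 1/|Y| = 5437 Ω, ∠Z = −∠Y = 90.00°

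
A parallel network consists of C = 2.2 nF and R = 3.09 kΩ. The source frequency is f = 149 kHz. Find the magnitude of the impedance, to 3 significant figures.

ω = 2πf = 936200 rad/s
X_C = 1/(ωC) = 486 Ω
Parallel: admittances add. Y = 1/R + jωC
Y = (0.000324 + j0.00206) S
|Y| = 0.00208 S → |Z| = 1/|Y| = 480 Ω, ∠Z = −∠Y = -81.1°

480 Ω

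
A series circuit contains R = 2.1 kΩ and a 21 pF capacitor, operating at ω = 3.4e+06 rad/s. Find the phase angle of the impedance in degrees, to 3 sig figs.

X_C = 1/(ωC) = 14000 Ω
Z = 2100 − j14000 Ω
|Z| = √(2100² + 14000²) = 14200 Ω
∠Z = arctan(-14000/2100) = -81.5°

-81.5°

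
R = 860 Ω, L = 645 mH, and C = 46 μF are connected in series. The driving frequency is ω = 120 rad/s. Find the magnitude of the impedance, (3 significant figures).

X_L = ωL = 77.4 Ω
X_C = 1/(ωC) = 181 Ω
Net reactance X = X_L − X_C = -104 Ω
Z = 860 − j104 Ω
|Z| = √(860² + 104²) = 866 Ω

866 Ω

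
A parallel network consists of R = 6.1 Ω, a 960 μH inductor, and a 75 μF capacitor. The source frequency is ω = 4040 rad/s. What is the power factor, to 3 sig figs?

0.964

X_L = ωL = 3.88 Ω
X_C = 1/(ωC) = 3.30 Ω
Parallel: admittances add. Y = 1/R + 1/(jωL) + jωC
Y = (0.164 + j0.0452) S
|Y| = 0.170 S → |Z| = 1/|Y| = 5.88 Ω, ∠Z = −∠Y = -15.4°
cos φ = cos(-15.4°) = 0.964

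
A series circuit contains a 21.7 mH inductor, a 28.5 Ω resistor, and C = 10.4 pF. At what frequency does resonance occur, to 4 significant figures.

ω₀ = 1/√(LC) = 1/√(0.0217 × 1.04e-11) = 2.105e+06 rad/s
f₀ = ω₀/(2π) = 335.0 kHz

335.0 kHz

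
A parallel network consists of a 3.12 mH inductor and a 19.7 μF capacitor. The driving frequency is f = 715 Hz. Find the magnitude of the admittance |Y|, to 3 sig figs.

ω = 2πf = 4492 rad/s
X_L = ωL = 14.0 Ω
X_C = 1/(ωC) = 11.3 Ω
Parallel: admittances add. Y = 1/(jωL) + jωC
Y = (0 + j0.0172) S
|Y| = 0.0172 S → |Z| = 1/|Y| = 58.3 Ω, ∠Z = −∠Y = -90.0°

17.2 mS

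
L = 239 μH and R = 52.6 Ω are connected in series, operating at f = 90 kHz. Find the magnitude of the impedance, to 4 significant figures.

ω = 2πf = 565500 rad/s
X_L = ωL = 135.2 Ω
Z = 52.60 + j135.2 Ω
|Z| = √(52.60² + 135.2²) = 145.0 Ω

145.0 Ω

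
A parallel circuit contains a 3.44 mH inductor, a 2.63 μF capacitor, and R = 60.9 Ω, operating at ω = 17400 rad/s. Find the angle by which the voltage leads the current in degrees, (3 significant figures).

X_L = ωL = 59.9 Ω
X_C = 1/(ωC) = 21.9 Ω
Parallel: admittances add. Y = 1/R + 1/(jωL) + jωC
Y = (0.0164 + j0.0291) S
|Y| = 0.0334 S → |Z| = 1/|Y| = 30.0 Ω, ∠Z = −∠Y = -60.5°

-60.5°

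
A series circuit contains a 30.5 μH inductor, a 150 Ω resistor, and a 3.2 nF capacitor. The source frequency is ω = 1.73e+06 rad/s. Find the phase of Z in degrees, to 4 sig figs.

-40.45°

X_L = ωL = 52.77 Ω
X_C = 1/(ωC) = 180.6 Ω
Net reactance X = X_L − X_C = -127.9 Ω
Z = 150.0 − j127.9 Ω
|Z| = √(150.0² + 127.9²) = 197.1 Ω
∠Z = arctan(-127.9/150.0) = -40.45°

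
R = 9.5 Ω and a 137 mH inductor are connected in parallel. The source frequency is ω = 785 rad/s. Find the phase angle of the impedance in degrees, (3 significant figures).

X_L = ωL = 108 Ω
Parallel: admittances add. Y = 1/R + 1/(jωL)
Y = (0.105 − j0.00930) S
|Y| = 0.106 S → |Z| = 1/|Y| = 9.46 Ω, ∠Z = −∠Y = 5.05°

5.05°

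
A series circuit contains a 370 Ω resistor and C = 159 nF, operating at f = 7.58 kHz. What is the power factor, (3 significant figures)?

0.942

ω = 2πf = 47630 rad/s
X_C = 1/(ωC) = 132 Ω
Z = 370 − j132 Ω
|Z| = √(370² + 132²) = 393 Ω
∠Z = arctan(-132/370) = -19.6°
cos φ = cos(-19.6°) = 0.942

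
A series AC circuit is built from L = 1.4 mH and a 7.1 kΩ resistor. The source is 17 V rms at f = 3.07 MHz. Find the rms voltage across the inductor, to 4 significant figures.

ω = 2πf = 1.929e+07 rad/s
X_L = ωL = 27010 Ω
Z = 7100 + j27010 Ω
|Z| = √(7100² + 27010²) = 27920 Ω
I = V/|Z| = 608.8 μA
V_L = I·|Z_L| = 0.0006088 × 27010 = 16.44 V

16.44 V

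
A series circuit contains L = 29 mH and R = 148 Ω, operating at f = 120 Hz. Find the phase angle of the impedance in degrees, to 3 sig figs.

8.40°

ω = 2πf = 754.0 rad/s
X_L = ωL = 21.9 Ω
Z = 148 + j21.9 Ω
|Z| = √(148² + 21.9²) = 150 Ω
∠Z = arctan(21.9/148) = 8.40°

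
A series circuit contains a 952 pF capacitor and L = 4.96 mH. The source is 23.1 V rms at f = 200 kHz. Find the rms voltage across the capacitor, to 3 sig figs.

3.58 V

ω = 2πf = 1.257e+06 rad/s
X_L = ωL = 6230 Ω
X_C = 1/(ωC) = 836 Ω
Net reactance X = X_L − X_C = 5400 Ω
Z = j5400 Ω
|Z| = √(0² + 5400²) = 5400 Ω
I = V/|Z| = 4.28 mA
V_C = I·|Z_C| = 0.00428 × 836 = 3.58 V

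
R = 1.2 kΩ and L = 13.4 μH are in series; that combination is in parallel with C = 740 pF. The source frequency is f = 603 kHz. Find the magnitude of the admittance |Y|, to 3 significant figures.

2.89 mS

ω = 2πf = 3.789e+06 rad/s
X_L = ωL = 50.8 Ω
X_C = 1/(ωC) = 357 Ω
Branch 1 (R+jX_L): Z₁ = 1200 + j50.8 Ω, |Z₁| = 1200 Ω
Branch 2 (−jX_C): Z₂ = −j357 Ω
Parallel: Z = Z₁Z₂/(Z₁+Z₂), |Z| = 346 Ω, ∠Z = -73.3°
|Y| = 1/|Z| = 2.89 mS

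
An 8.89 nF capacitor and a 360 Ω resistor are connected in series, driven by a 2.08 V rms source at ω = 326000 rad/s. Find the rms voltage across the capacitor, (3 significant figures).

1.44 V

X_C = 1/(ωC) = 345 Ω
Z = 360 − j345 Ω
|Z| = √(360² + 345²) = 499 Ω
I = V/|Z| = 4.17 mA
V_C = I·|Z_C| = 0.00417 × 345 = 1.44 V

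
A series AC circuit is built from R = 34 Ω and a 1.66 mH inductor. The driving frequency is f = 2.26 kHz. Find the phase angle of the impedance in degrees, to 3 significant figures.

34.7°

ω = 2πf = 14200 rad/s
X_L = ωL = 23.6 Ω
Z = 34.0 + j23.6 Ω
|Z| = √(34.0² + 23.6²) = 41.4 Ω
∠Z = arctan(23.6/34.0) = 34.7°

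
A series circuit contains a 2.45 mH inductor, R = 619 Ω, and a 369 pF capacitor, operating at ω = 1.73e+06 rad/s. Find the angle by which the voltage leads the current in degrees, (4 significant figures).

76.96°

X_L = ωL = 4238 Ω
X_C = 1/(ωC) = 1566 Ω
Net reactance X = X_L − X_C = 2672 Ω
Z = 619.0 + j2672 Ω
|Z| = √(619.0² + 2672²) = 2743 Ω
∠Z = arctan(2672/619.0) = 76.96°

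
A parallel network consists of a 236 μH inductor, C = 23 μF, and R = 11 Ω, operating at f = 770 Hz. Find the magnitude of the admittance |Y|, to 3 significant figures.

770 mS

ω = 2πf = 4838 rad/s
X_L = ωL = 1.14 Ω
X_C = 1/(ωC) = 8.99 Ω
Parallel: admittances add. Y = 1/R + 1/(jωL) + jωC
Y = (0.0909 − j0.765) S
|Y| = 0.770 S → |Z| = 1/|Y| = 1.30 Ω, ∠Z = −∠Y = 83.2°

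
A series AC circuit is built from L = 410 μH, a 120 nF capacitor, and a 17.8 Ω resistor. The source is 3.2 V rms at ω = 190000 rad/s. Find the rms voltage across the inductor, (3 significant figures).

6.49 V

X_L = ωL = 77.9 Ω
X_C = 1/(ωC) = 43.9 Ω
Net reactance X = X_L − X_C = 34.0 Ω
Z = 17.8 + j34.0 Ω
|Z| = √(17.8² + 34.0²) = 38.4 Ω
I = V/|Z| = 83.3 mA
V_L = I·|Z_L| = 0.0833 × 77.9 = 6.49 V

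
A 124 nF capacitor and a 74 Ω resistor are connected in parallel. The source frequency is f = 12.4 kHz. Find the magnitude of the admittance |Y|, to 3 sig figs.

16.6 mS

ω = 2πf = 77910 rad/s
X_C = 1/(ωC) = 104 Ω
Parallel: admittances add. Y = 1/R + jωC
Y = (0.0135 + j0.00966) S
|Y| = 0.0166 S → |Z| = 1/|Y| = 60.2 Ω, ∠Z = −∠Y = -35.6°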